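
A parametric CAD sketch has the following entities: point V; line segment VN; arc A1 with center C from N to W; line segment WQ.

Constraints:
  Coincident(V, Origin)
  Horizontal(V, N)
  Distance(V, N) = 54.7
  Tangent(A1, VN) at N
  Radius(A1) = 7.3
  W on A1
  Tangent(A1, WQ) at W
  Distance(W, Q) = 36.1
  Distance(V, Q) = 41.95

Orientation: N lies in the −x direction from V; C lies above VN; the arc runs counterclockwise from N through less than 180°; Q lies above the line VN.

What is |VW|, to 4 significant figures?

48.94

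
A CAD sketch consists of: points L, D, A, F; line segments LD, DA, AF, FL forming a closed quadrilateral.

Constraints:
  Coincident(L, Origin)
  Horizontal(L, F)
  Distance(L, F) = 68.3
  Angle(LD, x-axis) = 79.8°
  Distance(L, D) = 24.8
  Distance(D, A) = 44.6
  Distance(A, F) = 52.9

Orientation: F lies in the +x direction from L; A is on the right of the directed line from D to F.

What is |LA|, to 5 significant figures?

25.753

L is at the origin; L and F share the same y with |LF| = 68.3 and F in +x, so F = (68.3, 0). LD runs at 79.8° with |LD| = 24.8, so D = (4.3917, 24.408). A is determined by |DA| = 44.6 and |AF| = 52.9 together: it lies at the intersection of circle(D, 44.6) and circle(F, 52.9). With |DF| = 68.411, the foot of the radical line on DF is 28.291 from D and the perpendicular offset is √(44.6² − 28.291²) = 34.479. Taking the right-of-DF solution: A = (18.519, -17.895).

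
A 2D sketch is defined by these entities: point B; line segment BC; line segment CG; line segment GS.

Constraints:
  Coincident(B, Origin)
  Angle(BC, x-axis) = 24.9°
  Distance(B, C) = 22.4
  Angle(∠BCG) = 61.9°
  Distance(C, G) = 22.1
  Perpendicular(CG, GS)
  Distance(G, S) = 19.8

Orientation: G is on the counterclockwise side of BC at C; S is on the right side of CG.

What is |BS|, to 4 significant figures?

41.21

∠BCG = 61.9°, so CG runs at 24.9° + (180° − 61.9°) = 143.0° from the x-axis; with |CG| = 22.1, G = C + 22.1·(cos 143.0°, sin 143.0°) = (2.668, 22.73). CG is perpendicular to GS; with |GS| = 19.8 on the right of CG, S = G + 19.8·(0.6018, 0.7986) = (14.58, 38.54). Then |BS| = |S − B| = 41.21.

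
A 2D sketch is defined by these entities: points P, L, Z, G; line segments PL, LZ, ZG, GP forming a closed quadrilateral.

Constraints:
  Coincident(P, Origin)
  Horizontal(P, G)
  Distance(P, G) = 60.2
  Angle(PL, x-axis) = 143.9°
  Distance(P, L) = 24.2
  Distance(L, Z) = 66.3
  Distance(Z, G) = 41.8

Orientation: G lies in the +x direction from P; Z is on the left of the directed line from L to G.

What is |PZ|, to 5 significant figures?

56.834

Checks: |LZ| = 66.30 ✓; |ZG| = 41.80 ✓.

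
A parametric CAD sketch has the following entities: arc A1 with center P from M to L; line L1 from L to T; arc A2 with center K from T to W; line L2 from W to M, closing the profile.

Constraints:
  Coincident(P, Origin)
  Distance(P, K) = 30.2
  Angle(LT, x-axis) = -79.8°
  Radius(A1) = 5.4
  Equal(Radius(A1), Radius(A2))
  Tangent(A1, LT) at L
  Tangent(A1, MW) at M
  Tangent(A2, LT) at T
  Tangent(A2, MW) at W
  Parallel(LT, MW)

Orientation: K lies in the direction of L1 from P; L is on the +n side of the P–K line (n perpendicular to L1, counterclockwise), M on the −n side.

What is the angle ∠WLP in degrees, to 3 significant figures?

70.3°

The slot axis is L1's direction at -79.8°, so u = (cos -79.8°, sin -79.8°) = (0.177, -0.984) and n = (−sin -79.8°, cos -79.8°) = (0.984, 0.177). P is at the origin and K lies 30.2 along u from P, so K = 30.2·u = (5.35, -29.7). Tangency of A1 to both parallel lines with radius 5.4 puts L and M at P ± 5.4·n: L = (5.31, 0.956), M = (-5.31, -0.956). Equal radii place T and W the same way about K: T = K + 5.4·n = (10.7, -28.8), W = K − 5.4·n = (0.0333, -30.7). Then cos ∠WLP = LW·LP / (|LW||LP|), giving 70.3°.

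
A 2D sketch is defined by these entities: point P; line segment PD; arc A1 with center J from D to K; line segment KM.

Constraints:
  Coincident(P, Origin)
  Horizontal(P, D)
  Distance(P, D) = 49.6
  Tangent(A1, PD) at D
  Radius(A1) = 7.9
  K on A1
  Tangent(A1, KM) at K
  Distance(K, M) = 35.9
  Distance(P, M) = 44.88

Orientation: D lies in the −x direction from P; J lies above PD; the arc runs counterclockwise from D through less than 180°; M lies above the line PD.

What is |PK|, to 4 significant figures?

42.77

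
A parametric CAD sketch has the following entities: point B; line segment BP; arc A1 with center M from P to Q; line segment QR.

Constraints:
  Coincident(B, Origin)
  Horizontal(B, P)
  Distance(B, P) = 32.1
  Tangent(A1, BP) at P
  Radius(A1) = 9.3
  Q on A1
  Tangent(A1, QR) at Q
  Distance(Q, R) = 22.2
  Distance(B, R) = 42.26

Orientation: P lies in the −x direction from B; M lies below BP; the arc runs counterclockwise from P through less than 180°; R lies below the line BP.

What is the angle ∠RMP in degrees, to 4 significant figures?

167.0°

B is at the origin; BP is horizontal with |BP| = 32.1 and P on the −x side, so P = (-32.10, 0.000). A1 meets BP tangentially, so MP is at right angles to BP, so M = P + (0, -9.3) = (-32.10, -9.300). Since MQ ⟂ QR (tangency), |MR| = √(9.3² + 22.2²) = 24.07 regardless of where Q sits on A1. So R lies on both circle(B, 42.26) and circle(M, 24.07); the below-BP intersection is R = (-26.70, -32.76). Q is the foot of the tangent from R: Q = (-39.65, -14.73).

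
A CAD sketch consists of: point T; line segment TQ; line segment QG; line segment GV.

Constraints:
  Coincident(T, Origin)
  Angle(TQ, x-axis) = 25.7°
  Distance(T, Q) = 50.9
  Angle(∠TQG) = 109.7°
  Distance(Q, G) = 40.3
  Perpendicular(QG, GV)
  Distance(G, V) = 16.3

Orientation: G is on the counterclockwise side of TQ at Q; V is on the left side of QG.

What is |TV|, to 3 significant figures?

65.6

T is at the origin; TQ runs at 25.7° with length 50.9, so Q = 50.9·(cos 25.7°, sin 25.7°) = (45.9, 22.1). ∠TQG = 109.7°, so QG runs at 25.7° + (180° − 109.7°) = 96.0° from the x-axis; with |QG| = 40.3, G = Q + 40.3·(cos 96.0°, sin 96.0°) = (41.7, 62.2). QG ⟂ GV; with |GV| = 16.3 on the left of QG, V = G + 16.3·(-0.995, -0.105) = (25.4, 60.4). Then |TV| = |V − T| = 65.6.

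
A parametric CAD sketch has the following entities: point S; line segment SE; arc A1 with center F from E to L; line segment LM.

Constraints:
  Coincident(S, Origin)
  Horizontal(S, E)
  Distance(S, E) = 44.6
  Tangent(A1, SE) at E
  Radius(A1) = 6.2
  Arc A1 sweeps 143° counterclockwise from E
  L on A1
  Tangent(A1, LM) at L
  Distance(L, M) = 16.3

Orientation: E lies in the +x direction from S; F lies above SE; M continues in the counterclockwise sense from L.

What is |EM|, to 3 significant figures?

22.9

On A1, E sits at bearing -90° from F; a 143° counterclockwise sweep puts L at bearing 53°, so L = F + 6.2·(cos 53°, sin 53°) = (48.3, 11.2). Tangency of A1 to LM means the radius FL is perpendicular to LM, so LM runs along (−sin 53°, cos 53°); with |LM| = 16.3, M = (35.3, 21.0). Then |EM| = |M − E| = 22.9.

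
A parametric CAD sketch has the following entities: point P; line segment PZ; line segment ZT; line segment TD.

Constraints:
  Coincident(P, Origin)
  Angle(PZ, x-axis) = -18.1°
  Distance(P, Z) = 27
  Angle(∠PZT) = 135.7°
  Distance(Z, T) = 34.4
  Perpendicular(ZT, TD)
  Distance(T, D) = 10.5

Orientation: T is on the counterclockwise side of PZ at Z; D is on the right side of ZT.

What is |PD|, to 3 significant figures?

61.2

P is at the origin; PZ runs at -18.1° with length 27.0, so Z = 27.0·(cos -18.1°, sin -18.1°) = (25.7, -8.39). ∠PZT = 135.7°, so ZT runs at -18.1° + (180° − 135.7°) = 26.2° from the x-axis; with |ZT| = 34.4, T = Z + 34.4·(cos 26.2°, sin 26.2°) = (56.5, 6.80). ZT ⟂ TD; with |TD| = 10.5 on the right of ZT, D = T + 10.5·(0.442, -0.897) = (61.2, -2.62). Then |PD| = |D − P| = 61.2.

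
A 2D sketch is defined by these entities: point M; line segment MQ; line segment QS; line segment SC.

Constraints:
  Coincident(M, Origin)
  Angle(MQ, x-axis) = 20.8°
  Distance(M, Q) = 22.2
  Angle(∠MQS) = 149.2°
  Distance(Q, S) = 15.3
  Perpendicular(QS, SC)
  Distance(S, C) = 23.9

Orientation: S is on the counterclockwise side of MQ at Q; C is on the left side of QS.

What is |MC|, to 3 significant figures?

36.6

∠MQS = 149.2°, so QS runs at 20.8° + (180° − 149.2°) = 51.6° from the x-axis; with |QS| = 15.3, S = Q + 15.3·(cos 51.6°, sin 51.6°) = (30.3, 19.9). The perpendicularity gives SC at right angles to QS; with |SC| = 23.9 on the left of QS, C = S + 23.9·(-0.784, 0.621) = (11.5, 34.7). Then |MC| = |C − M| = 36.6.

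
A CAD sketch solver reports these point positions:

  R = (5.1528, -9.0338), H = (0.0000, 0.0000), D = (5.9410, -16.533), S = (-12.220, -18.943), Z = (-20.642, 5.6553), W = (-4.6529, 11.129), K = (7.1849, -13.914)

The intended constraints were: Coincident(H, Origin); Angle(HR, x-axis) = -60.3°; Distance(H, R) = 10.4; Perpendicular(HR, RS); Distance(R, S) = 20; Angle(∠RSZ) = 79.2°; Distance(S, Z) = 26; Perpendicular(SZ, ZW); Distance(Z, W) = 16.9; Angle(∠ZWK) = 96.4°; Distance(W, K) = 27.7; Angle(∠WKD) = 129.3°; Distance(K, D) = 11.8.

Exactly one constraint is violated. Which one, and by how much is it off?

Distance(K, D) = 11.8 — off by 8.90.

H = (0.00, 0.00) ✓; HR at -60.30° ✓; |HR| = 10.40 ✓; ∠(HR, RS) = 90.00° ✓; |RS| = 20.00 ✓; ∠RSZ = 79.20° ✓; |SZ| = 26.00 ✓; ∠(SZ, ZW) = 90.00° ✓; |ZW| = 16.90 ✓; ∠ZWK = 96.40° ✓; |WK| = 27.70 ✓; ∠WKD = 129.3° ✓; |KD| = 2.899 ✗.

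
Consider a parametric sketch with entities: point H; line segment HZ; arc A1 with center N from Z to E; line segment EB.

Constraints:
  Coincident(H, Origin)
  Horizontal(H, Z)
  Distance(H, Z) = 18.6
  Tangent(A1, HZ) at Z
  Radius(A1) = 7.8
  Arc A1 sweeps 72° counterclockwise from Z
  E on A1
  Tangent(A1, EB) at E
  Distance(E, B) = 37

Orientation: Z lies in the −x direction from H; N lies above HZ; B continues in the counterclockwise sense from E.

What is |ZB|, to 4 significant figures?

44.74

On A1, Z sits at bearing -90° from N; a 72° counterclockwise sweep puts E at bearing -18°, so E = N + 7.8·(cos -18°, sin -18°) = (-11.18, 5.390). Since A1 is tangent to EB there, NE ⟂ EB, so EB runs along (−sin -18°, cos -18°); with |EB| = 37.0, B = (0.2519, 40.58). Then |ZB| = |B − Z| = 44.74.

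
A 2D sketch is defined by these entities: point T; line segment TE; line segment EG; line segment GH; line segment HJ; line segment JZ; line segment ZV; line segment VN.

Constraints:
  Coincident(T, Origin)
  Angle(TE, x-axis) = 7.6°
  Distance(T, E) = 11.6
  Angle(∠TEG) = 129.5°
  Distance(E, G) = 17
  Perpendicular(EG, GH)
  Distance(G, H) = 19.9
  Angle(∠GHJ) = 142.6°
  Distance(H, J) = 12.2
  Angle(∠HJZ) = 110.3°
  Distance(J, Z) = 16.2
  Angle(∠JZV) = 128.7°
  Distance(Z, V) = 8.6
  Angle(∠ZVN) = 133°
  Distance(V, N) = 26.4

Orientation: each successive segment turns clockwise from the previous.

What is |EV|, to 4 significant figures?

19.12

∠HJZ = 110.3° gives JZ at 120.0° from the x-axis; with |JZ| = 16.2, Z = (-9.721, -12.64). ∠JZV = 128.7° gives ZV at 68.70° from the x-axis; with |ZV| = 8.6, V = (-6.597, -4.629). Then |EV| = |V − E| = 19.12.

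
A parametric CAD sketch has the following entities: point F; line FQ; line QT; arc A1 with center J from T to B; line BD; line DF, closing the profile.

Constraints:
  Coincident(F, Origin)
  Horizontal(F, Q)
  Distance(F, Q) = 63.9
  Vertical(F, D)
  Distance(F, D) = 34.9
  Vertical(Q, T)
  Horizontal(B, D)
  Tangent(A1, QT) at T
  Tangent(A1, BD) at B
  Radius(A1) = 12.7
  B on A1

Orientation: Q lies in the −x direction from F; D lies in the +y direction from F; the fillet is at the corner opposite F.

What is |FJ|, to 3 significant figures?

55.8

F is at the origin; FQ is horizontal with |FQ| = 63.9 and Q on the −x side, so Q = (-63.9, 0.00). F and D share the same x with |FD| = 34.9 and D on the +y side, so D = (0.00, 34.9). The virtual corner opposite F is at (-63.9, 34.9). Tangency of A1 to QT means the radius JT is perpendicular to QT and since A1 is tangent to BD there, JB ⟂ BD, with radius 12.7, so the center J sits 12.7 in from both sides at J = (-51.2, 22.2). Then |FJ| = |J − F| = 55.8.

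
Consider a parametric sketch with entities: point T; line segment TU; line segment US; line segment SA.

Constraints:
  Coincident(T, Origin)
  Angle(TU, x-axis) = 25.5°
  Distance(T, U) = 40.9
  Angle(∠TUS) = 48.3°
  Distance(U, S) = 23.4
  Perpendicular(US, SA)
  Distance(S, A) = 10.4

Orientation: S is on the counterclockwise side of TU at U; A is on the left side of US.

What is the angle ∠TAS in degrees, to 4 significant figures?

169.3°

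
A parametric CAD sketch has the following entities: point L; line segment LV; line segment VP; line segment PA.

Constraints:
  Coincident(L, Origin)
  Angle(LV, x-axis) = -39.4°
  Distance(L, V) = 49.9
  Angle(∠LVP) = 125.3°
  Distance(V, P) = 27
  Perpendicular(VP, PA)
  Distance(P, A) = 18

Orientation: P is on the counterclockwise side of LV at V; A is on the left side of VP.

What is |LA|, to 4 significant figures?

60.28

L is at the origin; LV runs at -39.4° with length 49.9, so V = 49.9·(cos -39.4°, sin -39.4°) = (38.56, -31.67). ∠LVP = 125.3°, so VP runs at -39.4° + (180° − 125.3°) = 15.30° from the x-axis; with |VP| = 27.0, P = V + 27.0·(cos 15.30°, sin 15.30°) = (64.60, -24.55). VP ⟂ PA; with |PA| = 18.0 on the left of VP, A = P + 18.0·(-0.2639, 0.9646) = (59.85, -7.186). Then |LA| = |A − L| = 60.28.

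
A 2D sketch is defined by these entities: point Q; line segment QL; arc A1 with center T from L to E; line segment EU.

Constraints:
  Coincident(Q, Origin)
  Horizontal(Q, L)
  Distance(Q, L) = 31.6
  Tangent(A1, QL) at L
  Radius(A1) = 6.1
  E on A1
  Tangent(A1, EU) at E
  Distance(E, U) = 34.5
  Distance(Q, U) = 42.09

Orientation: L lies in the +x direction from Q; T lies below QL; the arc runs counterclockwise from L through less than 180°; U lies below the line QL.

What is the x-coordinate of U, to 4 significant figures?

17.62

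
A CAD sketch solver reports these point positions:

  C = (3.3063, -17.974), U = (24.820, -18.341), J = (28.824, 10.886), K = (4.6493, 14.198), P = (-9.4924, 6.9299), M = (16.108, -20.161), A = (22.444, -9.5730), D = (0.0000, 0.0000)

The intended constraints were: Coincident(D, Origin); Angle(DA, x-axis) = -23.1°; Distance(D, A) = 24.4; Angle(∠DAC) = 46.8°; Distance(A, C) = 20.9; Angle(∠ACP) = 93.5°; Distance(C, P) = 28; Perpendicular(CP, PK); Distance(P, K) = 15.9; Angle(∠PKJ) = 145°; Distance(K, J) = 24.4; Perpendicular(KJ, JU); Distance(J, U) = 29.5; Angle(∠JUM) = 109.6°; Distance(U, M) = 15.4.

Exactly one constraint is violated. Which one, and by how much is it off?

Distance(U, M) = 15.4 — off by 6.50.

D = (0.00, 0.00) ✓; DA at -23.10° ✓; |DA| = 24.40 ✓; ∠DAC = 46.80° ✓; |AC| = 20.90 ✓; ∠ACP = 93.50° ✓; |CP| = 28.00 ✓; ∠(CP, PK) = 90.00° ✓; |PK| = 15.90 ✓; ∠PKJ = 145.0° ✓; |KJ| = 24.40 ✓; ∠(KJ, JU) = 90.00° ✓; |JU| = 29.50 ✓; ∠JUM = 109.6° ✓; |UM| = 8.900 ✗.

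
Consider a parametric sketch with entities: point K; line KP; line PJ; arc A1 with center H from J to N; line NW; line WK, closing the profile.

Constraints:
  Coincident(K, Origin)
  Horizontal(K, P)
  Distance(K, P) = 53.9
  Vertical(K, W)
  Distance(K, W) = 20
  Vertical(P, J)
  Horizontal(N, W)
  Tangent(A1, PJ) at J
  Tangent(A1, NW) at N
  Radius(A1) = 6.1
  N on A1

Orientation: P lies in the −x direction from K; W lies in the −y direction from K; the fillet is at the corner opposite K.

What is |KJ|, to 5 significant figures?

55.663

K is at the origin; KP is horizontal with |KP| = 53.9 and P on the −x side, so P = (-53.900, 0.0000). K and W share the same x with |KW| = 20.0 and W on the −y side, so W = (0.0000, -20.000). The virtual corner opposite K is at (-53.900, -20.000). Tangency of A1 to PJ means the radius HJ is perpendicular to PJ and since A1 is tangent to NW there, HN ⟂ NW, with radius 6.1, so the center H sits 6.1 in from both sides at H = (-47.800, -13.900). That places the tangent points at J = (-53.900, -13.900) on PJ and N = (-47.800, -20.000) on NW. Then |KJ| = |J − K| = 55.663.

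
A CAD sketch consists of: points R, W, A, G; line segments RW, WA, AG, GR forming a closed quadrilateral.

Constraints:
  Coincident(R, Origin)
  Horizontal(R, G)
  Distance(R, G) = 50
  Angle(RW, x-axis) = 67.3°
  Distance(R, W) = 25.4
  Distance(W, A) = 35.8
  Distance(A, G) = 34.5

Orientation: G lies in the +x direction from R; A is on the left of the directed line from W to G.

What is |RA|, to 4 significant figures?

55.60

R is at the origin; RG is horizontal with |RG| = 50.0 and G in +x, so G = (50.0, 0). RW runs at 67.3° with |RW| = 25.4, so W = (9.802, 23.43). A is determined by |WA| = 35.8 and |AG| = 34.5 together: it lies at the intersection of circle(W, 35.8) and circle(G, 34.5). With |WG| = 46.53, the foot of the radical line on WG is 24.25 from W and the perpendicular offset is √(35.8² − 24.25²) = 26.34. Taking the left-of-WG solution: A = (44.01, 33.98).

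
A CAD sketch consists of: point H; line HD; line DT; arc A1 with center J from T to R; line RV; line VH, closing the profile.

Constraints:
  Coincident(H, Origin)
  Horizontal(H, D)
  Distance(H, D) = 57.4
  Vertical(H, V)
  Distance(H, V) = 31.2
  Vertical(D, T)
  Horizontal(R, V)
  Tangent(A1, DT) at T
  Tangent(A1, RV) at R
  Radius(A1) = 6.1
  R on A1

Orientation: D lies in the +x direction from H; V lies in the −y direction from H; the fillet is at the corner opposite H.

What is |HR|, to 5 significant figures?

60.043

H is at the origin; H and D share the same y with |HD| = 57.4 and D on the +x side, so D = (57.400, 0.0000). HV is vertical with |HV| = 31.2 and V on the −y side, so V = (0.0000, -31.200). The virtual corner opposite H is at (57.400, -31.200). The tangent condition forces JT to be normal to DT and since A1 is tangent to RV there, JR ⟂ RV, with radius 6.1, so the center J sits 6.1 in from both sides at J = (51.300, -25.100). That places the tangent points at T = (57.400, -25.100) on DT and R = (51.300, -31.200) on RV. Then |HR| = |R − H| = 60.043.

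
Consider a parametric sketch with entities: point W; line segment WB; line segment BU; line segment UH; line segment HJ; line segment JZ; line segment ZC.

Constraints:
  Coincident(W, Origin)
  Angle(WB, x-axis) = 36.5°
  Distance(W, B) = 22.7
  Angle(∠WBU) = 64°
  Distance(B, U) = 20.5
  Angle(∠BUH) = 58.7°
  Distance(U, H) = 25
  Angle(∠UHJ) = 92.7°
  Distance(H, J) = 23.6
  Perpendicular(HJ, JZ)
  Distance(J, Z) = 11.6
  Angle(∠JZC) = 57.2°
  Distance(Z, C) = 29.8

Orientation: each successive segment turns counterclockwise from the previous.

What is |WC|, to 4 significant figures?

6.556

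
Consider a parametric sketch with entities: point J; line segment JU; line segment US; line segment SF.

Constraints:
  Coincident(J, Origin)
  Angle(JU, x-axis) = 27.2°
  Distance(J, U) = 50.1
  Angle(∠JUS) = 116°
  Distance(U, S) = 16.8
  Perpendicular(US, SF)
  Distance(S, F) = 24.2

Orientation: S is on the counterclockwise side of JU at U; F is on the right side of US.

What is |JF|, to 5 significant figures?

79.343

J is at the origin; JU runs at 27.2° with length 50.1, so U = 50.1·(cos 27.2°, sin 27.2°) = (44.560, 22.901). ∠JUS = 116.0°, so US runs at 27.2° + (180° − 116.0°) = 91.200° from the x-axis; with |US| = 16.8, S = U + 16.8·(cos 91.200°, sin 91.200°) = (44.208, 39.697). US is perpendicular to SF; with |SF| = 24.2 on the right of US, F = S + 24.2·(0.99978, 0.020942) = (68.403, 40.204). Then |JF| = |F − J| = 79.343.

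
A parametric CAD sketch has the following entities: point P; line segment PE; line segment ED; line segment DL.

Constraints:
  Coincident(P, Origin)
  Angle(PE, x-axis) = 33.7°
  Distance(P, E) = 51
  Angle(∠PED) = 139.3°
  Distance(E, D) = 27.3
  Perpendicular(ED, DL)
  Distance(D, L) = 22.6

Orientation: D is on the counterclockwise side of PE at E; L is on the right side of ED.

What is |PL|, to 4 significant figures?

86.44

∠PED = 139.3°, so ED runs at 33.7° + (180° − 139.3°) = 74.40° from the x-axis; with |ED| = 27.3, D = E + 27.3·(cos 74.40°, sin 74.40°) = (49.77, 54.59). ED is perpendicular to DL; with |DL| = 22.6 on the right of ED, L = D + 22.6·(0.9632, -0.2689) = (71.54, 48.51). Then |PL| = |L − P| = 86.44.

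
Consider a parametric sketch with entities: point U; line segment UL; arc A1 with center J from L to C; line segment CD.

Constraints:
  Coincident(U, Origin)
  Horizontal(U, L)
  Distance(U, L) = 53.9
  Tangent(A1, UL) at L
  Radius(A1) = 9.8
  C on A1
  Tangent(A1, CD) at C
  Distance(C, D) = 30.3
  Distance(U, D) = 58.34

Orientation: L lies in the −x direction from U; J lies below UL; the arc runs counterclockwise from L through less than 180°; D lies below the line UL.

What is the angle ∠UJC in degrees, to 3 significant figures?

152°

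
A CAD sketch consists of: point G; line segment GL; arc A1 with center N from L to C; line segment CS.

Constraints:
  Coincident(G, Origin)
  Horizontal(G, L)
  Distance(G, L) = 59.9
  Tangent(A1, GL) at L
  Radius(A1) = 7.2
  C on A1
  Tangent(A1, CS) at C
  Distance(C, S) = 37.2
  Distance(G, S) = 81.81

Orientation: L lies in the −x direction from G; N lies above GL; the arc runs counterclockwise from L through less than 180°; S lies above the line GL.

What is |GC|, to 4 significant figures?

54.34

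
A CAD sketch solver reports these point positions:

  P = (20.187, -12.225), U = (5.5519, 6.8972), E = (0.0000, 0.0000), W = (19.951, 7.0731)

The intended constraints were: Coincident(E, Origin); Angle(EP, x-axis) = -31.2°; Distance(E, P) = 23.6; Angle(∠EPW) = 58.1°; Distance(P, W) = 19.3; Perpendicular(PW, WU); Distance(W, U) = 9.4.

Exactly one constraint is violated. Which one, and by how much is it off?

Distance(W, U) = 9.4 — off by 5.00.

E = (0.00, 0.00) ✓; EP at -31.20° ✓; |EP| = 23.60 ✓; ∠EPW = 58.10° ✓; |PW| = 19.30 ✓; ∠(PW, WU) = 90.00° ✓; |WU| = 14.40 ✗.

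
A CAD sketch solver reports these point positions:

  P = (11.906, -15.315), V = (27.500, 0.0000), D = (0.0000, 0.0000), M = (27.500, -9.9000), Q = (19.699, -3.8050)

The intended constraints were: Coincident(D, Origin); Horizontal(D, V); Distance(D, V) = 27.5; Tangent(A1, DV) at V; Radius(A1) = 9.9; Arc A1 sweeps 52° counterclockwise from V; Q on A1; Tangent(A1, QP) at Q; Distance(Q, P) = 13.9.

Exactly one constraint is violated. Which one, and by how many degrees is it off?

Tangent(A1, QP) at Q — off by 3.90°.

D = (0.00, 0.00) ✓; D.y = 0.00, V.y = 0.00 ✓; |DV| = 27.50 ✓; ∠(MV, VD) = 90.00° ✓; |MV| = 9.900 ✓; bearing(M→Q) − bearing(M→V) = 52.00° ✓; |MQ| = 9.900 ✓; ∠(MQ, QP) = 86.10° ✗; |QP| = 13.90 ✓.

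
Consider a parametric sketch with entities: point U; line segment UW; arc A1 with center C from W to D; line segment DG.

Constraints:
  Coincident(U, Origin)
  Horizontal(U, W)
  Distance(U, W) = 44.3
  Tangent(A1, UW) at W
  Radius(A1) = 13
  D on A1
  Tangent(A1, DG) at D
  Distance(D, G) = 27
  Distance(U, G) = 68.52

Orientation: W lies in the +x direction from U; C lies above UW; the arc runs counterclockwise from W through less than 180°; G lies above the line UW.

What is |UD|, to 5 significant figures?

58.971

U is at the origin; U and W share the same y with |UW| = 44.3 and W on the +x side, so W = (44.300, 0.0000). Tangency of A1 to UW means the radius CW is perpendicular to UW, so C = W + (0, 13) = (44.300, 13.000). Since CD ⟂ DG (tangency), |CG| = √(13.0² + 27.0²) = 29.967 regardless of where D sits on A1. So G lies on both circle(U, 68.52) and circle(C, 29.967); the above-UW intersection is G = (54.869, 41.041). D is the foot of the tangent from G: D = (57.249, 14.146).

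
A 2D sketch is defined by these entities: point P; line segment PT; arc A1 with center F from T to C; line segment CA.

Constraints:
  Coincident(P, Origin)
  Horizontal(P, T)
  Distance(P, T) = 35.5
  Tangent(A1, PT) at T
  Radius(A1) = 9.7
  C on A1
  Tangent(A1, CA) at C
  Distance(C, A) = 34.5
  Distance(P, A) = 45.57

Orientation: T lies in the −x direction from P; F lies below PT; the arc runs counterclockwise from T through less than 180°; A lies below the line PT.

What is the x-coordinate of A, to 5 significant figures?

-18.905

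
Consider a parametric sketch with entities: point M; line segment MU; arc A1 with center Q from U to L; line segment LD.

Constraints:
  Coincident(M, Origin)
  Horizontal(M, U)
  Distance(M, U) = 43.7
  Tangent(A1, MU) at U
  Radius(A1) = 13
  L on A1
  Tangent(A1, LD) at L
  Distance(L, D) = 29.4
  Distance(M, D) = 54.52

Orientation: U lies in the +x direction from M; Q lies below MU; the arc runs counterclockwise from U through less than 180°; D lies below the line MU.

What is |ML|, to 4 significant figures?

33.79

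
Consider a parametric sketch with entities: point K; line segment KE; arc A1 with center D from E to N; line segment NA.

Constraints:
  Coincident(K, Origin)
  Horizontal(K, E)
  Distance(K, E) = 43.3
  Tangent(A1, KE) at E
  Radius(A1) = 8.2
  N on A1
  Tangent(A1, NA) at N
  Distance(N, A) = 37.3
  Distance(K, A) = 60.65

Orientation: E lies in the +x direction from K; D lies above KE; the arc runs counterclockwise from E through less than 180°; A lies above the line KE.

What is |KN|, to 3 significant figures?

52.2

K is at the origin; KE is horizontal with |KE| = 43.3 and E on the +x side, so E = (43.3, 0.00). The tangent condition forces DE to be normal to KE, so D = E + (0, 8.2) = (43.3, 8.20). Since DN ⟂ NA (tangency), |DA| = √(8.2² + 37.3²) = 38.2 regardless of where N sits on A1. So A lies on both circle(K, 60.65) and circle(D, 38.2); the above-KE intersection is A = (39.3, 46.2). N is the foot of the tangent from A: N = (51.1, 10.8).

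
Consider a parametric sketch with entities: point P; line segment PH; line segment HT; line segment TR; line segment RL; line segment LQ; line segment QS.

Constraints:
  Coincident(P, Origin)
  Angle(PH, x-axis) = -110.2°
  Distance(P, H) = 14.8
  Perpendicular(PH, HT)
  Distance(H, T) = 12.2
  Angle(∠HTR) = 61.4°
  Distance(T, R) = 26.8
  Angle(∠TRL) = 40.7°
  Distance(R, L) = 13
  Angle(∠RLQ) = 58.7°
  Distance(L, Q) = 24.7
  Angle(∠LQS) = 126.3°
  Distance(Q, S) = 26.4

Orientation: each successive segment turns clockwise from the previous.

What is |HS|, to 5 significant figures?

52.160

∠RLQ = 58.7° gives LQ at 140.60° from the x-axis; with |LQ| = 24.7, Q = (-17.314, 10.783). ∠LQS = 126.3° gives QS at 86.900° from the x-axis; with |QS| = 26.4, S = (-15.886, 37.145). Then |HS| = |S − H| = 52.160.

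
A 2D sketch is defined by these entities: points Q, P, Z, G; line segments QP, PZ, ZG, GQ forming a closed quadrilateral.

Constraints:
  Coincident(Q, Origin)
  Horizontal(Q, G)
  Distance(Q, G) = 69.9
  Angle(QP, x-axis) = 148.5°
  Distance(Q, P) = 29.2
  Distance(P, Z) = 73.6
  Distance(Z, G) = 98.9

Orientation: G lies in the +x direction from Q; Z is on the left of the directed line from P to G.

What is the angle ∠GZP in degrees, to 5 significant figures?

65.752°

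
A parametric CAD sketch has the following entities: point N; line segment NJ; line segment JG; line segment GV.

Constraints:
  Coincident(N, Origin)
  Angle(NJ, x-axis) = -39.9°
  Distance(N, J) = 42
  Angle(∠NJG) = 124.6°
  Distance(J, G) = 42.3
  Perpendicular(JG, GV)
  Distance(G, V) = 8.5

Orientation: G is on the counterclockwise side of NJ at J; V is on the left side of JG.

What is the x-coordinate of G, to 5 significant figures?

72.983

N is at the origin; NJ runs at -39.9° with length 42.0, so J = 42.0·(cos -39.9°, sin -39.9°) = (32.221, -26.941). ∠NJG = 124.6°, so JG runs at -39.9° + (180° − 124.6°) = 15.500° from the x-axis; with |JG| = 42.3, G = J + 42.3·(cos 15.500°, sin 15.500°) = (72.983, -15.637). So G.x = 72.983.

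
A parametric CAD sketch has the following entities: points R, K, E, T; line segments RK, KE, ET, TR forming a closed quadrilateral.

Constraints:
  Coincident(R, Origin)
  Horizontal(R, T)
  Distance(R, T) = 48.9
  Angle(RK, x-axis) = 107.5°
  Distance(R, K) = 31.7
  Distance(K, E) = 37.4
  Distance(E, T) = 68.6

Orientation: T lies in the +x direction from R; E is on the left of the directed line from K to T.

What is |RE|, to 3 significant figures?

60.8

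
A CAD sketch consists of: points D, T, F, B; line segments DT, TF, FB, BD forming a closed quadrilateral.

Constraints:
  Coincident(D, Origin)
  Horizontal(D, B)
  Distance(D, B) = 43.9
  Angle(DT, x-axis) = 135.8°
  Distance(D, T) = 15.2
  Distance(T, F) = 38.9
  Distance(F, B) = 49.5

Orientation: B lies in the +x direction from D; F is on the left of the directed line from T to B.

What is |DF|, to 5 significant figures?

42.535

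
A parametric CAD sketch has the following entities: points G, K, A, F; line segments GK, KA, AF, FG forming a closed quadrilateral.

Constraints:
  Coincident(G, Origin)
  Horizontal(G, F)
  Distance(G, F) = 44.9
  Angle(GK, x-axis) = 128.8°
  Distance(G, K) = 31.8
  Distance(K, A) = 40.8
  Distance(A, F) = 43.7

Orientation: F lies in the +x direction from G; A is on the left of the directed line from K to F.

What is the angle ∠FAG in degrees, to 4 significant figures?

64.33°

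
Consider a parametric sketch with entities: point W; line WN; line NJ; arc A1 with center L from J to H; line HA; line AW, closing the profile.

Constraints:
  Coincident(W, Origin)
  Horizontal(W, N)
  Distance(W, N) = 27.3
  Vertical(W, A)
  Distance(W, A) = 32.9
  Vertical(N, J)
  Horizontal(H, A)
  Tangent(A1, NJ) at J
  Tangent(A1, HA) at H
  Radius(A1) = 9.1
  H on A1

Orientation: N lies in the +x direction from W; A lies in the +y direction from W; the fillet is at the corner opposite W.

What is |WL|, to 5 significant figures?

29.961

W is at the origin; WN is horizontal with |WN| = 27.3 and N on the +x side, so N = (27.300, 0.0000). WA is vertical with |WA| = 32.9 and A on the +y side, so A = (0.0000, 32.900). The virtual corner opposite W is at (27.300, 32.900). A1 meets NJ tangentially, so LJ is at right angles to NJ and A1 meets HA tangentially, so LH is at right angles to HA, with radius 9.1, so the center L sits 9.1 in from both sides at L = (18.200, 23.800). Then |WL| = |L − W| = 29.961.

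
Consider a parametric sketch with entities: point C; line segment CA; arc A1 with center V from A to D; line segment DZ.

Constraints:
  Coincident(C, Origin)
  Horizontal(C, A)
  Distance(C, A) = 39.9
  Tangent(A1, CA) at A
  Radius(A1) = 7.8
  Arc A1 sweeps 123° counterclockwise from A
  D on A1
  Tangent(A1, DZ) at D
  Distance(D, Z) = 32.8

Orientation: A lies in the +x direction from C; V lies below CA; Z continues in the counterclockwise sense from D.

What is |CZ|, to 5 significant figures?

64.718

On A1, A sits at bearing 90° from V; a 123° counterclockwise sweep puts D at bearing 213°, so D = V + 7.8·(cos 213°, sin 213°) = (33.358, -12.048). Tangency of A1 to DZ means the radius VD is perpendicular to DZ, so DZ runs along (−sin 213°, cos 213°); with |DZ| = 32.8, Z = (51.223, -39.557). Then |CZ| = |Z − C| = 64.718.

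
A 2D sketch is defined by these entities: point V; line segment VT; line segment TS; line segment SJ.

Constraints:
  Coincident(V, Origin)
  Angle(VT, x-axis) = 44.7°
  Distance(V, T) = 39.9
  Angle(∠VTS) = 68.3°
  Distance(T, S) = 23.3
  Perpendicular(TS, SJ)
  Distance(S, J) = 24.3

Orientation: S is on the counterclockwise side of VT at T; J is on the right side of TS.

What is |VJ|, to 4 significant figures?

61.96

V is at the origin; VT runs at 44.7° with length 39.9, so T = 39.9·(cos 44.7°, sin 44.7°) = (28.36, 28.07). ∠VTS = 68.3°, so TS runs at 44.7° + (180° − 68.3°) = 156.4° from the x-axis; with |TS| = 23.3, S = T + 23.3·(cos 156.4°, sin 156.4°) = (7.010, 37.39). TS is perpendicular to SJ; with |SJ| = 24.3 on the right of TS, J = S + 24.3·(0.4003, 0.9164) = (16.74, 59.66). Then |VJ| = |J − V| = 61.96.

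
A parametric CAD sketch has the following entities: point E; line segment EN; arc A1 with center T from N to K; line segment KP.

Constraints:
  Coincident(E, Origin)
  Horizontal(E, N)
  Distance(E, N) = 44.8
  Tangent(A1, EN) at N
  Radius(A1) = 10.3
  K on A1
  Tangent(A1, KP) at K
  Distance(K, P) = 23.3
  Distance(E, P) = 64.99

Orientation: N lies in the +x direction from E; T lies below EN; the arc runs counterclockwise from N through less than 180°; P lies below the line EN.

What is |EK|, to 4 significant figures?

42.21

Checks: |TK| = 10.30 ✓; ∠(TK, KP) = 90.00° ✓; |KP| = 23.30 ✓; |EP| = 64.99 ✓.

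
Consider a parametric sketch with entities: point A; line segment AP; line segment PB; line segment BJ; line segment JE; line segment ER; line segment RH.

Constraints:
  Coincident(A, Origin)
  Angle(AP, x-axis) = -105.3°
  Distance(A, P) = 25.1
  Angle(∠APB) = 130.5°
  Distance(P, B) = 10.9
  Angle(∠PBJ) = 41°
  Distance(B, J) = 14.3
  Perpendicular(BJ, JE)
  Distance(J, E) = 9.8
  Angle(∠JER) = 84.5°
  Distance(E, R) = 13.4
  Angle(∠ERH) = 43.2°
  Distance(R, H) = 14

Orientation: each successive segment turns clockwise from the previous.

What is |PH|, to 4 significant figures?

8.144

∠JER = 84.5° gives ER at -119.3° from the x-axis; with |ER| = 13.4, R = (-8.306, -31.41). ∠ERH = 43.2° gives RH at 103.9° from the x-axis; with |RH| = 14.0, H = (-11.67, -17.82). Then |PH| = |H − P| = 8.144.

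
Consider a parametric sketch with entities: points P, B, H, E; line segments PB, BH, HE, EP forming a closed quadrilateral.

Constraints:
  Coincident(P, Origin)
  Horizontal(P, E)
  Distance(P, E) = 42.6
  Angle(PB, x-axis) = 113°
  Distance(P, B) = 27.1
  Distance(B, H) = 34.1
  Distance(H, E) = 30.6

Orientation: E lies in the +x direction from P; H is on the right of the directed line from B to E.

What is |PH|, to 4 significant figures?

12.02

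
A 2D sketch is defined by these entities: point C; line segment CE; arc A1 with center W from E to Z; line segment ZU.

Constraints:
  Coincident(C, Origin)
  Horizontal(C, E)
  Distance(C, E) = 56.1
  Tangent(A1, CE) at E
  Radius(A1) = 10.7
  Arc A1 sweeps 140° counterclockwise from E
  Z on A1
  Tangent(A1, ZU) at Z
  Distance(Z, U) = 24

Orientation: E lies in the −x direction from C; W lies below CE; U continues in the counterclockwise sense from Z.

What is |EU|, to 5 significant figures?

36.201

On A1, E sits at bearing 90° from W; a 140° counterclockwise sweep puts Z at bearing 230°, so Z = W + 10.7·(cos 230°, sin 230°) = (-62.978, -18.897). Tangency of A1 to ZU means the radius WZ is perpendicular to ZU, so ZU runs along (−sin 230°, cos 230°); with |ZU| = 24.0, U = (-44.593, -34.324). Then |EU| = |U − E| = 36.201.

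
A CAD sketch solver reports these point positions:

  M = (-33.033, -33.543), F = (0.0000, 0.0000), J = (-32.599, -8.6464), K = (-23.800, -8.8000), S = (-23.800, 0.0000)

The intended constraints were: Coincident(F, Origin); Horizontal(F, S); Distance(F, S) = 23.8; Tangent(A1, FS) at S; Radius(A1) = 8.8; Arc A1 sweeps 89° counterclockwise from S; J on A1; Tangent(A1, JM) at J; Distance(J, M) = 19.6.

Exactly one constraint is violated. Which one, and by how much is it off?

Distance(J, M) = 19.6 — off by 5.30.

F = (0.00, 0.00) ✓; F.y = 0.00, S.y = 0.00 ✓; |FS| = 23.80 ✓; ∠(KS, SF) = 90.00° ✓; |KS| = 8.800 ✓; bearing(K→J) − bearing(K→S) = 89.00° ✓; |KJ| = 8.800 ✓; ∠(KJ, JM) = 90.00° ✓; |JM| = 24.90 ✗.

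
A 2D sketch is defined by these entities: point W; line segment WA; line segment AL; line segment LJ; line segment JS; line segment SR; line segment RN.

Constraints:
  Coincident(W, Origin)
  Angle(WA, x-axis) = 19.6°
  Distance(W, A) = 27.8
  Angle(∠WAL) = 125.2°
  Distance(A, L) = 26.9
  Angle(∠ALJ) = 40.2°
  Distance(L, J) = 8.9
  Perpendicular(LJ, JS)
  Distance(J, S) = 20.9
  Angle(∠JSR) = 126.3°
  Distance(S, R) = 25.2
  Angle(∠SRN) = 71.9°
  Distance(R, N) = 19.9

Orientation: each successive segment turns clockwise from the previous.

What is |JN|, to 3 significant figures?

31.5

∠JSR = 126.3° gives SR at 41.3° from the x-axis; with |SR| = 25.2, R = (56.4, 30.5). ∠SRN = 71.9° gives RN at -66.8° from the x-axis; with |RN| = 19.9, N = (64.3, 12.2). Then |JN| = |N − J| = 31.5.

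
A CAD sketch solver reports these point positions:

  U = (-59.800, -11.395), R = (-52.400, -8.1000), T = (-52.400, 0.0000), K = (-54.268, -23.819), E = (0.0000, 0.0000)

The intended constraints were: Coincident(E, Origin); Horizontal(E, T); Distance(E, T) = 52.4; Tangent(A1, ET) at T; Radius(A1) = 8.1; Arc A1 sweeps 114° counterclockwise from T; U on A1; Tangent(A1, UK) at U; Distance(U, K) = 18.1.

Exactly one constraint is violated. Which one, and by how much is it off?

Distance(U, K) = 18.1 — off by 4.50.

E = (0.00, 0.00) ✓; E.y = 0.00, T.y = 0.00 ✓; |ET| = 52.40 ✓; ∠(RT, TE) = 90.00° ✓; |RT| = 8.100 ✓; bearing(R→U) − bearing(R→T) = 114.0° ✓; |RU| = 8.100 ✓; ∠(RU, UK) = 90.00° ✓; |UK| = 13.60 ✗.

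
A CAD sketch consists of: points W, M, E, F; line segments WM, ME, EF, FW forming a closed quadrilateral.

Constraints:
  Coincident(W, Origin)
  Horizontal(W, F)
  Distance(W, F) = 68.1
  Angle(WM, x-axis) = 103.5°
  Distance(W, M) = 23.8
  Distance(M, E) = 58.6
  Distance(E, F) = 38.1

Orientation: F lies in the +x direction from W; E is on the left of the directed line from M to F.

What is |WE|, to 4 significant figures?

62.35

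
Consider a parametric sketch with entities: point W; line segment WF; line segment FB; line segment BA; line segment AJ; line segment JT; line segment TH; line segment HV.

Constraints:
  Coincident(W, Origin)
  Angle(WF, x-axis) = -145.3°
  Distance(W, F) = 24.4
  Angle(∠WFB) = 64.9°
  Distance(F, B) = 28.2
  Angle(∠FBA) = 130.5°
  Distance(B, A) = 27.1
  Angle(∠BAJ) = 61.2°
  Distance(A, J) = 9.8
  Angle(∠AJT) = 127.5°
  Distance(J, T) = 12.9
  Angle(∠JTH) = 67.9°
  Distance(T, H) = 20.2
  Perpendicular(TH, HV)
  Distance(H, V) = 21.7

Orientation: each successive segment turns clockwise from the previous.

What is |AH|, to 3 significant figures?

15.7

∠AJT = 127.5° gives JT at -121° from the x-axis; with |JT| = 12.9, T = (-10.5, 14.5). ∠JTH = 67.9° gives TH at 127° from the x-axis; with |TH| = 20.2, H = (-22.6, 30.7). Then |AH| = |H − A| = 15.7.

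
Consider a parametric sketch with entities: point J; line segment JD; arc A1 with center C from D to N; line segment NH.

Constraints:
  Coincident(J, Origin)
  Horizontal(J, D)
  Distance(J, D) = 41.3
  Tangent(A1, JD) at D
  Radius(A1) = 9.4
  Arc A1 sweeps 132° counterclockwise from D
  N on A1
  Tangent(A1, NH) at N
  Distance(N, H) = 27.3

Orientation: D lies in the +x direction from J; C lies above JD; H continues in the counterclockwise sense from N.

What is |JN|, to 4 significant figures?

50.77

Since A1 is tangent to JD there, CD ⟂ JD, so C = D + (0, 9.4) = (41.30, 9.400). On A1, D sits at bearing -90° from C; a 132° counterclockwise sweep puts N at bearing 42°, so N = C + 9.4·(cos 42°, sin 42°) = (48.29, 15.69). Then |JN| = |N − J| = 50.77.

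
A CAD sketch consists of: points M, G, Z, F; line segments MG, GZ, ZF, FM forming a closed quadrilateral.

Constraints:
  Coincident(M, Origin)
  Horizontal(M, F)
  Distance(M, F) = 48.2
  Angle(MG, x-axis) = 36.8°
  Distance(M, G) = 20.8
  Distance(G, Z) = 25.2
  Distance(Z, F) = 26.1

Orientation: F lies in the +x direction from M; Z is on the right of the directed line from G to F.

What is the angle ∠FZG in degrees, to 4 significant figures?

82.75°

M is at the origin; MF is horizontal with |MF| = 48.2 and F in +x, so F = (48.2, 0). MG runs at 36.8° with |MG| = 20.8, so G = (16.66, 12.46). Z is determined by |GZ| = 25.2 and |ZF| = 26.1 together: it lies at the intersection of circle(G, 25.2) and circle(F, 26.1). With |GF| = 33.92, the foot of the radical line on GF is 16.28 from G and the perpendicular offset is √(25.2² − 16.28²) = 19.24. Taking the right-of-GF solution: Z = (24.73, -11.41).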